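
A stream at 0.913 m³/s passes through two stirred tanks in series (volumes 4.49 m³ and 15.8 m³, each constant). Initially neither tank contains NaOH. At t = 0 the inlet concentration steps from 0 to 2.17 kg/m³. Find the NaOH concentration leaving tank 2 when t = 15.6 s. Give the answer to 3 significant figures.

0.975 kg/m³

Time constants: τᵢ = Vᵢ/Q for each well-mixed tank.
τ₁ = 4.49/0.913 = 4.9179 s; τ₂ = 15.8/0.913 = 17.306 s.
Solving the cascade with C₁(0)=C₂(0)=0 gives C₂(t) = C_in[1 − (τ₁ e^(−t/τ₁) − τ₂ e^(−t/τ₂))/(τ₁ − τ₂)].
At t = 15.6: e^(−t/τ₁) = 0.041915, e^(−t/τ₂) = 0.40598.
C₂ = 2.17·[1 − (4.9179·0.041915 − 17.306·0.40598)/(-12.388)] = 2.17·0.44948 = 0.97538 kg/m³.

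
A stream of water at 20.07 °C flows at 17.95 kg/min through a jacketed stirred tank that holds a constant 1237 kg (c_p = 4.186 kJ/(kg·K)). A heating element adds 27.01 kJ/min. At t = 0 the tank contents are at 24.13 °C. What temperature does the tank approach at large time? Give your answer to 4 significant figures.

20.43 °C

Energy balance: M c_p dT/dt = ṁ c_p (T_in − T) + 27.01.
At steady state dT/dt = 0 ⇒ T_ss = T_in + Q̇/(ṁ c_p) = 20.07 + 27.01/(17.95·4.186) = 20.4295 °C.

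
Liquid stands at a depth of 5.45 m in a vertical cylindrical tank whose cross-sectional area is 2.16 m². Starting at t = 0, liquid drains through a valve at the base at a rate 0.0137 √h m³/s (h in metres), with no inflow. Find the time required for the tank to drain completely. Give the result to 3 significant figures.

With no inflow, A dh/dt = −0.0137 √h.
Separate and integrate: 2(√h − √h₀) = −(0.0137/A) t.
Set h = 0: 2√h₀ = (0.0137/A) t_empty ⇒ t_empty = 2A√h₀/0.0137.
t_empty = 2·2.16·√5.45/0.0137 = 4.3200·2.3345/0.0137 = 736.14 s.

736 s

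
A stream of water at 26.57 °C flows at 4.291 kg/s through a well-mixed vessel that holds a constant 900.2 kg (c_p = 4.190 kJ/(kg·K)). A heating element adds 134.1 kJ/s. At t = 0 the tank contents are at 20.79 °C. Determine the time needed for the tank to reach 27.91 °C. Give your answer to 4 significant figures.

Unsteady energy balance on the tank contents: M c_p dT/dt = ṁ c_p (T_in − T) + 134.1.
τ = M/ṁ = 209.788 s; T_ss = T_in + Q̇/(ṁ c_p) = 34.0286 °C.
T(t) = T_ss + (T₀ − T_ss) e^(−t/τ). Set T = 27.91:
e^(−t/τ) = (27.91 − 34.0286)/(20.79 − 34.0286) = 0.462178
t = −209.788 · ln(0.462178) = 161.915 s.

161.9 s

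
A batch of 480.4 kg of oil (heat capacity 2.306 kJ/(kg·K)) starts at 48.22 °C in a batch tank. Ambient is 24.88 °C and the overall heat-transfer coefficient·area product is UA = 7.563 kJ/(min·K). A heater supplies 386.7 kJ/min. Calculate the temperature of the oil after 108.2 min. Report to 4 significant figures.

M c_p dT/dt = −UA(T − T_amb) + Q̇.
dT/dt = (T_ss − T)/τ with T_ss = T_amb + Q̇/UA = 24.88 + 386.7/7.563 = 76.0105 °C, τ = M c_p/UA = 480.4·2.306/7.563 = 146.477 min.
Solution: T(t) = T_ss + (T₀ − T_ss) e^(−t/τ).
T(108.2) = 76.0105 + (-27.7905)·0.477742 = 62.7338 °C.

62.73 °C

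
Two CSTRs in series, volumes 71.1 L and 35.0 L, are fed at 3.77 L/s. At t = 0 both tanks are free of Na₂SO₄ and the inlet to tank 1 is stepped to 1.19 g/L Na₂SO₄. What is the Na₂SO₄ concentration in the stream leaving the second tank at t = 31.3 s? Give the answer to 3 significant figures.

Time constants: τᵢ = Vᵢ/Q for each well-mixed tank.
τ₁ = 71.1/3.77 = 18.859 s; τ₂ = 35.0/3.77 = 9.2838 s.
Tank 1: C₁ = C_in(1 − e^(−t/τ₁)). Tank 2 (τ₁ ≠ τ₂): C₂ = C_in[1 − (τ₁ e^(−t/τ₁) − τ₂ e^(−t/τ₂))/(τ₁ − τ₂)].
At t = 31.3: e^(−t/τ₁) = 0.19021, e^(−t/τ₂) = 0.034340.
C₂ = 1.19·[1 − (18.859·0.19021 − 9.2838·0.034340)/(9.5756)] = 1.19·0.65868 = 0.78383 g/L.

0.784 g/L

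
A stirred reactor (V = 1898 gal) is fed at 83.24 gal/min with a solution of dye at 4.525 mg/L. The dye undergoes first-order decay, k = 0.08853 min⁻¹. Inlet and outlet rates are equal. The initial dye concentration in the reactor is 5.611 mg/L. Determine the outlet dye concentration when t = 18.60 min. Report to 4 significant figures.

V dC/dt = Q(C_in − C) − k V C.
dC/dt = (Q/V) C_in − (Q/V + k) C; effective rate a = Q/V + k = 0.0438567 + 0.08853 = 0.132387 min⁻¹.
C_ss = Q C_in/(Q + kV) = 1.49903 mg/L; C(t) = C_ss + (C₀ − C_ss) e^(−a t).
C(18.60) = 1.49903 + (4.11197)·e^(−0.132387·18.60) = 1.49903 + (4.11197)·0.0852308 = 1.84950 mg/L.

1.849 mg/L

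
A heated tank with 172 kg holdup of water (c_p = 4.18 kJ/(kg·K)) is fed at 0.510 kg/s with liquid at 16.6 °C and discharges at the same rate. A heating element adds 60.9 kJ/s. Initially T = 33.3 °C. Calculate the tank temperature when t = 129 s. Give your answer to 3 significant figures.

Heat balance on the well-mixed liquid: M c_p dT/dt = ṁ c_p (T_in − T) + 60.9.
Rearrange: dT/dt = (T_ss − T)/τ with τ = M/ṁ = 337.25 s and T_ss = T_in + Q̇/(ṁ c_p) = 45.167 °C.
This is linear first-order; T(t) = T_ss + (T₀ − T_ss) e^(−t/τ).
T(129) = 45.167 + (-11.867)·e^(−129/337.25) = 45.167 + (-11.867)·0.68215 = 37.072 °C.

37.1 °C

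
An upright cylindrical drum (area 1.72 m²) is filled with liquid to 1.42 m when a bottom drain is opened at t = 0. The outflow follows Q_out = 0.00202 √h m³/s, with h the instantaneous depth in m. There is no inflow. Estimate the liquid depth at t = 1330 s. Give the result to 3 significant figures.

0.169 m

A dh/dt = −Q_out = −0.00202 √h.
∫ h^(−1/2) dh = −(0.00202/A) ∫ dt, giving 2√h = 2√h₀ − (0.00202/A) t.
√h = √1.42 − 0.00202·1330/(2·1.72) = 1.1916 − 0.78099 = 0.41065.
h = 0.41065² = 0.16863 m.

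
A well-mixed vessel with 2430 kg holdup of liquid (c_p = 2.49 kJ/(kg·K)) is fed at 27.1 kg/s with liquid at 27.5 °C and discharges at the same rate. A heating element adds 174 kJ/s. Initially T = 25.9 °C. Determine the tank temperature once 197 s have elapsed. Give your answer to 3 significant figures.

Unsteady energy balance on the tank contents: M c_p dT/dt = ṁ c_p (T_in − T) + 174.
Rearrange: dT/dt = (T_ss − T)/τ with τ = M/ṁ = 89.668 s and T_ss = T_in + Q̇/(ṁ c_p) = 30.079 °C.
T approaches T_ss exponentially: T(t) = T_ss + (T₀ − T_ss) e^(−t/τ).
T(197) = 30.079 + (-4.1786)·e^(−197/89.668) = 30.079 + (-4.1786)·0.11114 = 29.614 °C.

29.6 °C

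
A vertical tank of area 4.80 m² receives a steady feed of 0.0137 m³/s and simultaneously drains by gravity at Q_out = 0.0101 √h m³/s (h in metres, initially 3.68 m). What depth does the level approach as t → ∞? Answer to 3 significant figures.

Volume balance on the tank: A dh/dt = Q_in − 0.0101 √h. At steady state dh/dt = 0:
Q_in = 0.0101 √h_ss ⇒ √h_ss = 0.0137/0.0101 = 1.3564.
h_ss = 1.3564² = 1.8399 m. (Since h₀ = 3.68 m > h_ss, the level will fall toward this value.)

1.84 m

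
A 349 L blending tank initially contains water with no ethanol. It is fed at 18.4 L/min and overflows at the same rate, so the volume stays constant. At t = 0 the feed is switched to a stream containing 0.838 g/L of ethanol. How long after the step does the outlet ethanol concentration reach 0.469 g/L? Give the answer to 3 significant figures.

Species balance on the tank: V dC/dt = Q(C_in − C), so τ = V/Q = 18.967 min.
C(t) = C_in + (C₀ − C_in) e^(−t/τ). Set C = 0.469 and solve for t:
e^(−t/τ) = (C − C_in)/(C₀ − C_in) = (0.469 − 0.838)/(0 − 0.838) = 0.44033
t = −τ ln(…) = 18.967 × 0.82022 = 15.557 min.

15.6 min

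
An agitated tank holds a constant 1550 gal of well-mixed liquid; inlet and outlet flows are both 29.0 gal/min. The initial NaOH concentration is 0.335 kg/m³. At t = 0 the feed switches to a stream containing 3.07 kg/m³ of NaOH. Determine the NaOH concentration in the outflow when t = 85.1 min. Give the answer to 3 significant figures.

2.51 kg/m³

Accumulation = in − out for the solute gives V dC/dt = Q(C_in − C).
Rewrite as dC/dt + C/τ = C_in/τ, τ = V/Q = 53.448 min.
Solution: C(t) = C_in + (C₀ − C_in) e^(−t/τ).
C(85.1) = 3.07 + (0.335 − 3.07)·e^(−85.1/53.448) = 3.07 + (-2.7350)·0.20348 = 2.5135 kg/m³.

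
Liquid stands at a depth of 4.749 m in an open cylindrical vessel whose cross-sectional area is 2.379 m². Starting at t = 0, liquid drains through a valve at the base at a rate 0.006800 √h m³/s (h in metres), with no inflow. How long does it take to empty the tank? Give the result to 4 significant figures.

Volume balance on the tank: A dh/dt = −0.006800 √h.
∫ h^(−1/2) dh = −(0.006800/A) ∫ dt, giving 2√h = 2√h₀ − (0.006800/A) t.
Set h = 0: 2√h₀ = (0.006800/A) t_empty ⇒ t_empty = 2A√h₀/0.006800.
t_empty = 2·2.379·√4.749/0.006800 = 4.75800·2.17922/0.006800 = 1524.81 s.

1525 s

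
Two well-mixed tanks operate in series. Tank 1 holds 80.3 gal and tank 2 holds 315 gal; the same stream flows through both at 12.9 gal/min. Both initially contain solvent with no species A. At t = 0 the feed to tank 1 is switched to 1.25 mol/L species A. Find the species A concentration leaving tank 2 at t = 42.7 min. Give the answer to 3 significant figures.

0.959 mol/L

Species balance on tank i: dCᵢ/dt = (Cᵢ₋₁ − Cᵢ)/τᵢ with τᵢ = Vᵢ/Q.
τ₁ = 80.3/12.9 = 6.2248 min; τ₂ = 315/12.9 = 24.419 min.
Solving the cascade with C₁(0)=C₂(0)=0 gives C₂(t) = C_in[1 − (τ₁ e^(−t/τ₁) − τ₂ e^(−t/τ₂))/(τ₁ − τ₂)].
At t = 42.7: e^(−t/τ₁) = 0.0010493, e^(−t/τ₂) = 0.17401.
C₂ = 1.25·[1 − (6.2248·0.0010493 − 24.419·0.17401)/(-18.194)] = 1.25·0.76682 = 0.95852 mol/L.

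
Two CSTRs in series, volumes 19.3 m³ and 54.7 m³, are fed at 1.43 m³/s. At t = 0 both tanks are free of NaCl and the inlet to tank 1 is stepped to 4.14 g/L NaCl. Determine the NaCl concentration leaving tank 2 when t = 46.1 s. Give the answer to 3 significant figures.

Time constants: τᵢ = Vᵢ/Q for each well-mixed tank.
τ₁ = 19.3/1.43 = 13.497 s; τ₂ = 54.7/1.43 = 38.252 s.
Solving the cascade with C₁(0)=C₂(0)=0 gives C₂(t) = C_in[1 − (τ₁ e^(−t/τ₁) − τ₂ e^(−t/τ₂))/(τ₁ − τ₂)].
At t = 46.1: e^(−t/τ₁) = 0.032853, e^(−t/τ₂) = 0.29964.
C₂ = 4.14·[1 − (13.497·0.032853 − 38.252·0.29964)/(-24.755)] = 4.14·0.55491 = 2.2973 g/L.

2.30 g/L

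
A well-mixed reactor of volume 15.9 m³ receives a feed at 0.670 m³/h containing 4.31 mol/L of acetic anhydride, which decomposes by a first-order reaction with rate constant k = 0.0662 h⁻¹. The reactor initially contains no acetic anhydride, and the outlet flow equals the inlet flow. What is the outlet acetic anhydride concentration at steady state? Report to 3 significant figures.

1.68 mol/L

Species balance: V dC/dt = Q C_in − Q C − k V C.
At steady state: 0 = Q C_in − (Q + kV) C_ss, so C_ss = Q C_in/(Q + kV).
C_ss = 0.670·4.31/(0.670 + 0.0662·15.9) = 2.8877/1.7226 = 1.6764 mol/L.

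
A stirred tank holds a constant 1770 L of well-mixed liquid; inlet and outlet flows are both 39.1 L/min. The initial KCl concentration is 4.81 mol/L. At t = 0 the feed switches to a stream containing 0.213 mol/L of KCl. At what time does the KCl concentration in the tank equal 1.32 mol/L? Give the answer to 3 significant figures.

Unsteady species balance (constant V, well mixed): V dC/dt = Q(C_in − C), so τ = V/Q = 45.269 min.
C(t) = C_in + (C₀ − C_in) e^(−t/τ). Set C = 1.32 and solve for t:
e^(−t/τ) = (C − C_in)/(C₀ − C_in) = (1.32 − 0.213)/(4.81 − 0.213) = 0.24081
t = −τ ln(…) = 45.269 × 1.4238 = 64.451 min.

64.5 min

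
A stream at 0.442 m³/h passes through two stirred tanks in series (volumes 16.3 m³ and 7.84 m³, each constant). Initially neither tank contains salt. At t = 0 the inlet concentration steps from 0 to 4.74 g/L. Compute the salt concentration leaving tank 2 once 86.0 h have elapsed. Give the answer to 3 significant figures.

Species balance on tank i: dCᵢ/dt = (Cᵢ₋₁ − Cᵢ)/τᵢ with τᵢ = Vᵢ/Q.
τ₁ = 16.3/0.442 = 36.878 h; τ₂ = 7.84/0.442 = 17.738 h.
Solving the cascade with C₁(0)=C₂(0)=0 gives C₂(t) = C_in[1 − (τ₁ e^(−t/τ₁) − τ₂ e^(−t/τ₂))/(τ₁ − τ₂)].
At t = 86.0: e^(−t/τ₁) = 0.097099, e^(−t/τ₂) = 0.0078404.
C₂ = 4.74·[1 − (36.878·0.097099 − 17.738·0.0078404)/(19.140)] = 4.74·0.82018 = 3.8877 g/L.

3.89 g/L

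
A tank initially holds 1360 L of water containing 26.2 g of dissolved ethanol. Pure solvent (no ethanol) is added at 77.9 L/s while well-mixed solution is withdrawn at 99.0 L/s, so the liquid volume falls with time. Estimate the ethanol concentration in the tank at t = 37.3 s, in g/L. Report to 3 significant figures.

0.000792 g/L

Total volume: dV/dt = Q_in − Q_out = -21.100 L/s, so V(t) = 1360 − 21.100 t and V(37.3) = 572.97 L.
Species balance (pure solvent in): dm/dt = −Q_out · m/V(t).
dm/m = −Q_out dt/(V₀ − 21.100 t); integrating gives ln(m/m₀) = −(Q_out/(Q_in−Q_out)) ln(V/V₀).
m = m₀ (V₀/V)^(Q_out/(Q_in−Q_out)) = 26.2 × (1360/572.97)^(-4.6919) = 0.45385 g.
C = m/V = 0.45385/572.97 = 0.00079210 g/L.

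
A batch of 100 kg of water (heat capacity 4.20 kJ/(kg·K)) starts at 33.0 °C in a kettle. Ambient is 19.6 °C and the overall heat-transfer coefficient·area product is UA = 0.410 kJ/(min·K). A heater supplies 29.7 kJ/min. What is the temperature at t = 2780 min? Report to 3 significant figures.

Lumped-capacitance energy balance: M c_p dT/dt = UA(T_amb − T) + Q̇.
dT/dt = (T_ss − T)/τ with T_ss = T_amb + Q̇/UA = 19.6 + 29.7/0.410 = 92.039 °C, τ = M c_p/UA = 100·4.20/0.410 = 1024.4 min.
This is linear first-order; T(t) = T_ss + (T₀ − T_ss) e^(−t/τ).
T(2780) = 92.039 + (-59.039)·0.066284 = 88.126 °C.

88.1 °C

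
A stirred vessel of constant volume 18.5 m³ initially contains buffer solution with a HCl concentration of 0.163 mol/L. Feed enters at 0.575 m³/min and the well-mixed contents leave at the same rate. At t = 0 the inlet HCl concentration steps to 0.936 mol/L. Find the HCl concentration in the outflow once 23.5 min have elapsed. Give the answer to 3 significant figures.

Species balance on the tank: V dC/dt = Q(C_in − C).
Time constant τ = V/Q = 18.5/0.575 = 32.174 min.
This is linear first-order; C(t) = C_in + (C₀ − C_in) e^(−t/τ).
C(23.5) = 0.936 + (0.163 − 0.936)·e^(−23.5/32.174) = 0.936 + (-0.77300)·0.48171 = 0.56364 mol/L.

0.564 mol/L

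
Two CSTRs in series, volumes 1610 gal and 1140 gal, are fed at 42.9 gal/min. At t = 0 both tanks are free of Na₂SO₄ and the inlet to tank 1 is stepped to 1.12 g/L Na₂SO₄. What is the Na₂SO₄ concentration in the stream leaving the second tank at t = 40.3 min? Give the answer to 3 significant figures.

Time constants: τᵢ = Vᵢ/Q for each well-mixed tank.
τ₁ = 1610/42.9 = 37.529 min; τ₂ = 1140/42.9 = 26.573 min.
Tank 1: C₁ = C_in(1 − e^(−t/τ₁)). Tank 2 (τ₁ ≠ τ₂): C₂ = C_in[1 − (τ₁ e^(−t/τ₁) − τ₂ e^(−t/τ₂))/(τ₁ − τ₂)].
At t = 40.3: e^(−t/τ₁) = 0.34170, e^(−t/τ₂) = 0.21947.
C₂ = 1.12·[1 − (37.529·0.34170 − 26.573·0.21947)/(10.956)] = 1.12·0.36183 = 0.40525 g/L.

0.405 g/L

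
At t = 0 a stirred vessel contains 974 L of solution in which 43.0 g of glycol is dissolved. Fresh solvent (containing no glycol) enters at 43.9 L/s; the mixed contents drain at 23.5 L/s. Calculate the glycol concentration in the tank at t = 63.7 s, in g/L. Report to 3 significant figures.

Total volume: dV/dt = Q_in − Q_out = 20.400 L/s, so V(t) = 974 + 20.400 t and V(63.7) = 2273.5 L.
No glycol enters, so dm/dt = −Q_out · (m/V).
Separate: dm/m = −Q_out dt/V(t) ⇒ ln(m/m₀) = −(Q_out/(Q_in−Q_out)) ln(V/V₀).
m = m₀ (V₀/V)^(Q_out/(Q_in−Q_out)) = 43.0 × (974/2273.5)^(1.1520) = 16.196 g.
C = m/V = 16.196/2273.5 = 0.0071237 g/L.

0.00712 g/L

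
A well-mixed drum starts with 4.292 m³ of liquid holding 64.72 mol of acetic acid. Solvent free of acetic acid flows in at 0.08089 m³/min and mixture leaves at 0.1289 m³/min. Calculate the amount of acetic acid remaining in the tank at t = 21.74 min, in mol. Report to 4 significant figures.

Total volume: dV/dt = Q_in − Q_out = -0.0480100 m³/min, so V(t) = 4.292 − 0.0480100 t and V(21.74) = 3.24826 m³.
No acetic acid enters, so dm/dt = −Q_out · (m/V).
Separate: dm/m = −Q_out dt/V(t) ⇒ ln(m/m₀) = −(Q_out/(Q_in−Q_out)) ln(V/V₀).
m = m₀ (V₀/V)^(Q_out/(Q_in−Q_out)) = 64.72 × (4.292/3.24826)^(-2.68486) = 30.6301 mol.

30.63 mol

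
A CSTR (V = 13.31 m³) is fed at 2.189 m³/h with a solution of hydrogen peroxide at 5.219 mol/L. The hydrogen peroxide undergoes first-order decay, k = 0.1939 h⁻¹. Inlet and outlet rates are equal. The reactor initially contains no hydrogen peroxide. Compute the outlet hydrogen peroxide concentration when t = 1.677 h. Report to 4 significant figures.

1.082 mol/L

Species balance: V dC/dt = Q C_in − Q C − k V C.
dC/dt = (Q/V) C_in − (Q/V + k) C; effective rate a = Q/V + k = 0.164463 + 0.1939 = 0.358363 h⁻¹.
C_ss = Q C_in/(Q + kV) = 2.39515 mol/L; C(t) = C_ss + (C₀ − C_ss) e^(−a t).
C(1.677) = 2.39515 + (-2.39515)·e^(−0.358363·1.677) = 2.39515 + (-2.39515)·0.548277 = 1.08194 mol/L.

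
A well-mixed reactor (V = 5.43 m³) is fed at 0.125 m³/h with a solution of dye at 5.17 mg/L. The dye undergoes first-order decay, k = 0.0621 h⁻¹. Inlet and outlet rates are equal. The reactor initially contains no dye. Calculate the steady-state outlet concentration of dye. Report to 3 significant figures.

Accumulation = in − out − consumed: V dC/dt = Q C_in − Q C − k V C.
Steady state (dC/dt = 0): C_ss = Q C_in/(Q + kV) = C_in/(1 + kV/Q).
C_ss = 0.125·5.17/(0.125 + 0.0621·5.43) = 0.64625/0.46220 = 1.3982 mg/L.

1.40 mg/L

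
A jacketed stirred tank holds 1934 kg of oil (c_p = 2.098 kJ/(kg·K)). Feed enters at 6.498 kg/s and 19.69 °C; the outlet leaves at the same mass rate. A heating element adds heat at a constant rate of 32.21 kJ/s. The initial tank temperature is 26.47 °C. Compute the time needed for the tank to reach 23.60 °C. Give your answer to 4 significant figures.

First-law balance (no shaft work): M c_p dT/dt = ṁ c_p (T_in − T) + 32.21.
τ = M/ṁ = 297.630 s; T_ss = T_in + Q̇/(ṁ c_p) = 22.0527 °C.
T(t) = T_ss + (T₀ − T_ss) e^(−t/τ). Set T = 23.60:
e^(−t/τ) = (23.60 − 22.0527)/(26.47 − 22.0527) = 0.350284
t = −297.630 · ln(0.350284) = 312.217 s.

312.2 s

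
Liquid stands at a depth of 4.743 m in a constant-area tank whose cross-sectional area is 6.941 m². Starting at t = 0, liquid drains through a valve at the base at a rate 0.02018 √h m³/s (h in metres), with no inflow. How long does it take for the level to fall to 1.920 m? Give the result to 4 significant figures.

545.0 s

With no inflow, A dh/dt = −0.02018 √h.
∫ h^(−1/2) dh = −(0.02018/A) ∫ dt, giving 2√h = 2√h₀ − (0.02018/A) t.
t = 2A(√h₀ − √h)/0.02018 = 2·6.941·(√4.743 − √1.920)/0.02018
  = 13.8820 × (2.17784 − 1.38564) / 0.02018 = 544.963 s.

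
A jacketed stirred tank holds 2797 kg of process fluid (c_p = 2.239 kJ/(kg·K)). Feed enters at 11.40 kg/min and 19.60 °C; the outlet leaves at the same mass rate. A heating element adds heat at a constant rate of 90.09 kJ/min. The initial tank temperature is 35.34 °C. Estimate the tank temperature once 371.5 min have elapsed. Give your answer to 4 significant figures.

25.82 °C

M c_p dT/dt = ṁ c_p (T_in − T) + Q̇.
Rearrange: dT/dt = (T_ss − T)/τ with τ = M/ṁ = 245.351 min and T_ss = T_in + Q̇/(ṁ c_p) = 23.1295 °C.
Solution: T(t) = T_ss + (T₀ − T_ss) e^(−t/τ).
T(371.5) = 23.1295 + (12.2105)·e^(−371.5/245.351) = 23.1295 + (12.2105)·0.219993 = 25.8158 °C.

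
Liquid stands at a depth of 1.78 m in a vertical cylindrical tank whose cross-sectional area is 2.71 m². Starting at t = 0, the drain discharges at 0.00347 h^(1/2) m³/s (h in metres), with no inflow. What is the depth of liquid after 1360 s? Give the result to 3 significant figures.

A dh/dt = −Q_out = −0.00347 √h.
This is separable: 2 d(√h)/dt = −0.00347/A, so √h = √h₀ − (0.00347/(2A)) t.
√h = √1.78 − 0.00347·1360/(2·2.71) = 1.3342 − 0.87070 = 0.46347.
h = 0.46347² = 0.21480 m.

0.215 m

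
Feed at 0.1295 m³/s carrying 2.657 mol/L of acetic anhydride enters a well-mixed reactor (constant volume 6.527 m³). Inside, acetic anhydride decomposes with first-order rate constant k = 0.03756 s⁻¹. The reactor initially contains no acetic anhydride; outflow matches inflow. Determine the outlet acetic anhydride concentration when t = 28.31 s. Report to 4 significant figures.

Species balance: V dC/dt = Q C_in − Q C − k V C.
This is linear with rate a = Q/V + k = 0.0574007 s⁻¹.
C_ss = Q C_in/(Q + kV) = 0.918398 mol/L; C(t) = C_ss + (C₀ − C_ss) e^(−a t).
C(28.31) = 0.918398 + (-0.918398)·e^(−0.0574007·28.31) = 0.918398 + (-0.918398)·0.196909 = 0.737557 mol/L.

0.7376 mol/L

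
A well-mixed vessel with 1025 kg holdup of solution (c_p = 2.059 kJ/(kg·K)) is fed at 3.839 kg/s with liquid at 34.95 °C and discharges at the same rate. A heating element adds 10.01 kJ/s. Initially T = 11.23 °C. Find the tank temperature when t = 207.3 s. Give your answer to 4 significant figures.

M c_p dT/dt = ṁ c_p (T_in − T) + Q̇.
Rearrange: dT/dt = (T_ss − T)/τ with τ = M/ṁ = 266.997 s and T_ss = T_in + Q̇/(ṁ c_p) = 36.2164 °C.
T approaches T_ss exponentially: T(t) = T_ss + (T₀ − T_ss) e^(−t/τ).
T(207.3) = 36.2164 + (-24.9864)·e^(−207.3/266.997) = 36.2164 + (-24.9864)·0.460053 = 24.7213 °C.

24.72 °C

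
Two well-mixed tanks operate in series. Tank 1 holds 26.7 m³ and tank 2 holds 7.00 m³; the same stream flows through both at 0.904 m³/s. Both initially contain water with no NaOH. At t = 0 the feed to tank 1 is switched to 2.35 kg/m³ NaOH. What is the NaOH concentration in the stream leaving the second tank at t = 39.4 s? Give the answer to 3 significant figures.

1.52 kg/m³

Time constants: τᵢ = Vᵢ/Q for each well-mixed tank.
τ₁ = 26.7/0.904 = 29.535 s; τ₂ = 7.00/0.904 = 7.7434 s.
Tank 1: C₁ = C_in(1 − e^(−t/τ₁)). Tank 2 (τ₁ ≠ τ₂): C₂ = C_in[1 − (τ₁ e^(−t/τ₁) − τ₂ e^(−t/τ₂))/(τ₁ − τ₂)].
At t = 39.4: e^(−t/τ₁) = 0.26342, e^(−t/τ₂) = 0.0061689.
C₂ = 2.35·[1 − (29.535·0.26342 − 7.7434·0.0061689)/(21.792)] = 2.35·0.64517 = 1.5161 kg/m³.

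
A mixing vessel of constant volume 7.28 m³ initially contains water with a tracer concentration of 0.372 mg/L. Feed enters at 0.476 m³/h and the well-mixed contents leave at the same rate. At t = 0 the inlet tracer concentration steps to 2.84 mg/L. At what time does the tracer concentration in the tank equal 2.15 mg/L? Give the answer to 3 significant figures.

Species balance: V dC/dt = Q(C_in − C) ⇒ τ = V/Q = 15.294 h.
C(t) = C_in + (C₀ − C_in) e^(−t/τ). Set C = 2.15 and solve for t:
e^(−t/τ) = (C − C_in)/(C₀ − C_in) = (2.15 − 2.84)/(0.372 − 2.84) = 0.27958
t = −τ ln(…) = 15.294 × 1.2745 = 19.492 h.

19.5 h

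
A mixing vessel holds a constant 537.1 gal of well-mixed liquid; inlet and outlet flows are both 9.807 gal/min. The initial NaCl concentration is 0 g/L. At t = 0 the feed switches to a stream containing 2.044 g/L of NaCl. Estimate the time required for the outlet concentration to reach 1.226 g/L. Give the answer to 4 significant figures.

Species balance: V dC/dt = Q(C_in − C) ⇒ τ = V/Q = 54.7670 min.
C(t) = C_in + (C₀ − C_in) e^(−t/τ). Set C = 1.226 and solve for t:
e^(−t/τ) = (C − C_in)/(C₀ − C_in) = (1.226 − 2.044)/(0 − 2.044) = 0.400196
t = −τ ln(…) = 54.7670 × 0.915802 = 50.1557 min.

50.16 min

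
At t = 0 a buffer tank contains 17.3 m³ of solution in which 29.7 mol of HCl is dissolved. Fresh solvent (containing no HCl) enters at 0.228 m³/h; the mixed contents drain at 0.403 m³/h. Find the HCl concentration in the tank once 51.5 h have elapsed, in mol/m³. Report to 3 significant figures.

0.658 mol/m³

Let m(t) be the amount of HCl. Volume: V(t) = V₀ + (Q_in − Q_out) t = 17.3 − 0.17500 t; V(51.5) = 8.2875 m³.
No HCl enters, so dm/dt = −Q_out · (m/V).
dm/m = −Q_out dt/(V₀ − 0.17500 t); integrating gives ln(m/m₀) = −(Q_out/(Q_in−Q_out)) ln(V/V₀).
m = m₀ (V₀/V)^(Q_out/(Q_in−Q_out)) = 29.7 × (17.3/8.2875)^(-2.3029) = 5.4540 mol.
C = m/V = 5.4540/8.2875 = 0.65809 mol/m³.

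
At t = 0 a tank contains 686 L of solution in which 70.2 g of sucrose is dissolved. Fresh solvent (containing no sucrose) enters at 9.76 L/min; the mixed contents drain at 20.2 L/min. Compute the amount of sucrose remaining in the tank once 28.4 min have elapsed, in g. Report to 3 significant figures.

23.5 g

Total volume: dV/dt = Q_in − Q_out = -10.440 L/min, so V(t) = 686 − 10.440 t and V(28.4) = 389.50 L.
Solute balance: dm/dt = 0 − Q_out C = −Q_out m/V(t).
Separate: dm/m = −Q_out dt/V(t) ⇒ ln(m/m₀) = −(Q_out/(Q_in−Q_out)) ln(V/V₀).
m = m₀ (V₀/V)^(Q_out/(Q_in−Q_out)) = 70.2 × (686/389.50)^(-1.9349) = 23.481 g.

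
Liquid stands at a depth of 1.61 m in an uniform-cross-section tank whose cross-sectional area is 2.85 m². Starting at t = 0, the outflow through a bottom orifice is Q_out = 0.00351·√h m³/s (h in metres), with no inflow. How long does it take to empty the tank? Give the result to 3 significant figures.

2060 s

With no inflow, A dh/dt = −0.00351 √h.
Separate and integrate: 2(√h − √h₀) = −(0.00351/A) t.
Tank is empty when √h = 0: t_empty = 2A√h₀/0.00351.
t_empty = 2·2.85·√1.61/0.00351 = 5.7000·1.2689/0.00351 = 2060.5 s.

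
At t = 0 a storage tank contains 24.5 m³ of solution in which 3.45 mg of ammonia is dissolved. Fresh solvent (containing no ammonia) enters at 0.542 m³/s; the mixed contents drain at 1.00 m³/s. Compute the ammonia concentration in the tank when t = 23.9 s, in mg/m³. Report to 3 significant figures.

0.0699 mg/m³

Let m(t) be the amount of ammonia. Volume: V(t) = V₀ + (Q_in − Q_out) t = 24.5 − 0.45800 t; V(23.9) = 13.554 m³.
Solute balance: dm/dt = 0 − Q_out C = −Q_out m/V(t).
dm/m = −Q_out dt/(V₀ − 0.45800 t); integrating gives ln(m/m₀) = −(Q_out/(Q_in−Q_out)) ln(V/V₀).
m = m₀ (V₀/V)^(Q_out/(Q_in−Q_out)) = 3.45 × (24.5/13.554)^(-2.1834) = 0.94723 mg.
C = m/V = 0.94723/13.554 = 0.069887 mg/m³.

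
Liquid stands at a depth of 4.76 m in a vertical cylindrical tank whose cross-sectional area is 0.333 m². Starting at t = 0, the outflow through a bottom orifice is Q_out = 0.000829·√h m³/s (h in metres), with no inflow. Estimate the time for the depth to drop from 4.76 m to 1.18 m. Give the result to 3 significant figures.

880 s

Unsteady balance on liquid volume: A dh/dt = −0.000829 √h.
This is separable: 2 d(√h)/dt = −0.000829/A, so √h = √h₀ − (0.000829/(2A)) t.
t = 2A(√h₀ − √h)/0.000829 = 2·0.333·(√4.76 − √1.18)/0.000829
  = 0.66600 × (2.1817 − 1.0863) / 0.000829 = 880.07 s.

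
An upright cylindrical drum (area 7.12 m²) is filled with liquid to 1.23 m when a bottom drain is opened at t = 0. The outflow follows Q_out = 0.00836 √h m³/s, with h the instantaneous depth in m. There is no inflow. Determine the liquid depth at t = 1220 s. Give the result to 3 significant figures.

0.154 m

A dh/dt = −Q_out = −0.00836 √h.
∫ h^(−1/2) dh = −(0.00836/A) ∫ dt, giving 2√h = 2√h₀ − (0.00836/A) t.
√h = √1.23 − 0.00836·1220/(2·7.12) = 1.1091 − 0.71624 = 0.39282.
h = 0.39282² = 0.15431 m.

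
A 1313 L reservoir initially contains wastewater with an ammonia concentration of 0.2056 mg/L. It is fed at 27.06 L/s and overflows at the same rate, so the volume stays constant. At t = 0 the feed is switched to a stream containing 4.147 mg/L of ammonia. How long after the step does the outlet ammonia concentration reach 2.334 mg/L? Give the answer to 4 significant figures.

Species balance: V dC/dt = Q(C_in − C) ⇒ τ = V/Q = 48.5218 s.
C(t) = C_in + (C₀ − C_in) e^(−t/τ). Set C = 2.334 and solve for t:
e^(−t/τ) = (C − C_in)/(C₀ − C_in) = (2.334 − 4.147)/(0.2056 − 4.147) = 0.459989
t = −τ ln(…) = 48.5218 × 0.776553 = 37.6798 s.

37.68 s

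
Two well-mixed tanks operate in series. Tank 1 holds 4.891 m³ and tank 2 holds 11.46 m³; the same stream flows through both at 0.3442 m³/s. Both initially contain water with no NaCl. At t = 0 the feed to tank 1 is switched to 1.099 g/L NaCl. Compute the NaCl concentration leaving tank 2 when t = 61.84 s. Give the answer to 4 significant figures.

Time constants: τᵢ = Vᵢ/Q for each well-mixed tank.
τ₁ = 4.891/0.3442 = 14.2098 s; τ₂ = 11.46/0.3442 = 33.2946 s.
Solving the cascade with C₁(0)=C₂(0)=0 gives C₂(t) = C_in[1 − (τ₁ e^(−t/τ₁) − τ₂ e^(−t/τ₂))/(τ₁ − τ₂)].
At t = 61.84: e^(−t/τ₁) = 0.0128818, e^(−t/τ₂) = 0.156084.
C₂ = 1.099·[1 − (14.2098·0.0128818 − 33.2946·0.156084)/(-19.0848)] = 1.099·0.737293 = 0.810285 g/L.

0.8103 g/L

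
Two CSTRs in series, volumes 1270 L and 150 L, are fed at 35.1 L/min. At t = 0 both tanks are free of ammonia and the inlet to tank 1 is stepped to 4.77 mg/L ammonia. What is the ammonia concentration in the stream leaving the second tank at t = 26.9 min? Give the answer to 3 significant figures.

Each tank obeys Vᵢ dCᵢ/dt = Q(Cᵢ₋₁ − Cᵢ), so τᵢ = Vᵢ/Q.
τ₁ = 1270/35.1 = 36.182 min; τ₂ = 150/35.1 = 4.2735 min.
Tank 1: C₁ = C_in(1 − e^(−t/τ₁)). Tank 2 (τ₁ ≠ τ₂): C₂ = C_in[1 − (τ₁ e^(−t/τ₁) − τ₂ e^(−t/τ₂))/(τ₁ − τ₂)].
At t = 26.9: e^(−t/τ₁) = 0.47547, e^(−t/τ₂) = 0.0018462.
C₂ = 4.77·[1 − (36.182·0.47547 − 4.2735·0.0018462)/(31.909)] = 4.77·0.46110 = 2.1995 mg/L.

2.20 mg/L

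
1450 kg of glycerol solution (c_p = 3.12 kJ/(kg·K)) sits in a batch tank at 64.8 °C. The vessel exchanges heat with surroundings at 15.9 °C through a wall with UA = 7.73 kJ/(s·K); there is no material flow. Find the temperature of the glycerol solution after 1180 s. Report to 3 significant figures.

22.4 °C

M c_p dT/dt = −UA(T − T_amb).
dT/dt = (T_ss − T)/τ with T_ss = T_amb = 15.900 °C, τ = M c_p/UA = 1450·3.12/7.73 = 585.25 s.
Integrating: T(t) = T_ss + (T₀ − T_ss) e^(−t/τ).
T(1180) = 15.900 + (48.900)·0.13316 = 22.411 °C.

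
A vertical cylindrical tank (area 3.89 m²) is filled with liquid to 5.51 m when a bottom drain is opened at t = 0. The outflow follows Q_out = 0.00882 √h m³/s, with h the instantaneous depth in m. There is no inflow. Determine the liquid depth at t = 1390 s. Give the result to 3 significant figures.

0.595 m

Unsteady balance on liquid volume: A dh/dt = −0.00882 √h.
Separate and integrate: 2(√h − √h₀) = −(0.00882/A) t.
√h = √5.51 − 0.00882·1390/(2·3.89) = 2.3473 − 1.5758 = 0.77153.
h = 0.77153² = 0.59526 m.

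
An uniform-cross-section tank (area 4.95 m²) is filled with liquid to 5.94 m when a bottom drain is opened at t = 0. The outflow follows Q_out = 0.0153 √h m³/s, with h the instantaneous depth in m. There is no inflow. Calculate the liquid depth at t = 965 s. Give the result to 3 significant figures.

0.895 m

With no inflow, A dh/dt = −0.0153 √h.
This is separable: 2 d(√h)/dt = −0.0153/A, so √h = √h₀ − (0.0153/(2A)) t.
√h = √5.94 − 0.0153·965/(2·4.95) = 2.4372 − 1.4914 = 0.94585.
h = 0.94585² = 0.89463 m.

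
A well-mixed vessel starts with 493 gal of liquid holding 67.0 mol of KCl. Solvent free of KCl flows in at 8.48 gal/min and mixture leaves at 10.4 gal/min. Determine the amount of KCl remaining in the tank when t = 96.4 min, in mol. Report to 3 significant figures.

5.23 mol

Total volume: dV/dt = Q_in − Q_out = -1.9200 gal/min, so V(t) = 493 − 1.9200 t and V(96.4) = 307.91 gal.
Solute balance: dm/dt = 0 − Q_out C = −Q_out m/V(t).
Separate: dm/m = −Q_out dt/V(t) ⇒ ln(m/m₀) = −(Q_out/(Q_in−Q_out)) ln(V/V₀).
m = m₀ (V₀/V)^(Q_out/(Q_in−Q_out)) = 67.0 × (493/307.91)^(-5.4167) = 5.2336 mol.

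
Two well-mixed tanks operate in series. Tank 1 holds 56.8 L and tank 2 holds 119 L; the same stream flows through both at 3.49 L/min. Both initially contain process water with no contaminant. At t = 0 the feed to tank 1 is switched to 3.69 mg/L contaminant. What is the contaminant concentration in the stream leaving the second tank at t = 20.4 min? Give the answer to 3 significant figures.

Each tank obeys Vᵢ dCᵢ/dt = Q(Cᵢ₋₁ − Cᵢ), so τᵢ = Vᵢ/Q.
τ₁ = 56.8/3.49 = 16.275 min; τ₂ = 119/3.49 = 34.097 min.
Tank 1: C₁ = C_in(1 − e^(−t/τ₁)). Tank 2 (τ₁ ≠ τ₂): C₂ = C_in[1 − (τ₁ e^(−t/τ₁) − τ₂ e^(−t/τ₂))/(τ₁ − τ₂)].
At t = 20.4: e^(−t/τ₁) = 0.28552, e^(−t/τ₂) = 0.54975.
C₂ = 3.69·[1 − (16.275·0.28552 − 34.097·0.54975)/(-17.822)] = 3.69·0.20895 = 0.77103 mg/L.

0.771 mg/L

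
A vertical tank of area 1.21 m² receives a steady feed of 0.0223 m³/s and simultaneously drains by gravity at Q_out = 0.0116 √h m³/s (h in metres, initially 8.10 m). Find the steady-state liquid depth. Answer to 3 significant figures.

Accumulation of liquid (constant cross-section A): A dh/dt = Q_in − 0.0116 √h. At steady state dh/dt = 0:
Q_in = 0.0116 √h_ss ⇒ √h_ss = 0.0223/0.0116 = 1.9224.
h_ss = 1.9224² = 3.6957 m. (Since h₀ = 8.10 m > h_ss, the level will fall toward this value.)

3.70 m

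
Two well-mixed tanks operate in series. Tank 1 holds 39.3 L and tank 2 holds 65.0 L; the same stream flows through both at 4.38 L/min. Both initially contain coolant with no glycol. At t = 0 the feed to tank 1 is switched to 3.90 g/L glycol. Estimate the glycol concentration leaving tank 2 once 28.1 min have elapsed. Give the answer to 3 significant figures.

2.68 g/L

Each tank obeys Vᵢ dCᵢ/dt = Q(Cᵢ₋₁ − Cᵢ), so τᵢ = Vᵢ/Q.
τ₁ = 39.3/4.38 = 8.9726 min; τ₂ = 65.0/4.38 = 14.840 min.
Solving the cascade with C₁(0)=C₂(0)=0 gives C₂(t) = C_in[1 − (τ₁ e^(−t/τ₁) − τ₂ e^(−t/τ₂))/(τ₁ − τ₂)].
At t = 28.1: e^(−t/τ₁) = 0.043641, e^(−t/τ₂) = 0.15054.
C₂ = 3.90·[1 − (8.9726·0.043641 − 14.840·0.15054)/(-5.8676)] = 3.90·0.68598 = 2.6753 g/L.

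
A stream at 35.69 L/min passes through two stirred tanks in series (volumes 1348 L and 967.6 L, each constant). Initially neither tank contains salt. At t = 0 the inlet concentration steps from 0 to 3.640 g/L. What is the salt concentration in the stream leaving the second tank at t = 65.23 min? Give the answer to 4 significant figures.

2.181 g/L

Each tank obeys Vᵢ dCᵢ/dt = Q(Cᵢ₋₁ − Cᵢ), so τᵢ = Vᵢ/Q.
τ₁ = 1348/35.69 = 37.7697 min; τ₂ = 967.6/35.69 = 27.1112 min.
Tank 1: C₁ = C_in(1 − e^(−t/τ₁)). Tank 2 (τ₁ ≠ τ₂): C₂ = C_in[1 − (τ₁ e^(−t/τ₁) − τ₂ e^(−t/τ₂))/(τ₁ − τ₂)].
At t = 65.23: e^(−t/τ₁) = 0.177809, e^(−t/τ₂) = 0.0901741.
C₂ = 3.640·[1 − (37.7697·0.177809 − 27.1112·0.0901741)/(10.6584)] = 3.640·0.599280 = 2.18138 g/L.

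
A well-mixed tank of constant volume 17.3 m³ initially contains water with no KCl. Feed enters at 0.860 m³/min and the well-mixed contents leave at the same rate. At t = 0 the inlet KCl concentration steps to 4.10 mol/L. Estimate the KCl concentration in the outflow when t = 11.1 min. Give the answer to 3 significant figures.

Species balance on the tank: V dC/dt = Q(C_in − C).
So dC/dt = (C_in − C)/τ with τ = V/Q = 17.3/0.860 = 20.116 min.
This is linear first-order; C(t) = C_in + (C₀ − C_in) e^(−t/τ).
C(11.1) = 4.10 + (0 − 4.10)·e^(−11.1/20.116) = 4.10 + (-4.1000)·0.57592 = 1.7387 mol/L.

1.74 mol/L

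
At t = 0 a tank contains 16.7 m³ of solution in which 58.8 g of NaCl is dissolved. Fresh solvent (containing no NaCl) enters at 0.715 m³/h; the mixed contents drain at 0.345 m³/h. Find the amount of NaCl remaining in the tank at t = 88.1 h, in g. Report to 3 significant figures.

Let m(t) be the amount of NaCl. Volume: V(t) = V₀ + (Q_in − Q_out) t = 16.7 + 0.37000 t; V(88.1) = 49.297 m³.
No NaCl enters, so dm/dt = −Q_out · (m/V).
dm/m = −Q_out dt/(V₀ + 0.37000 t); integrating gives ln(m/m₀) = −(Q_out/(Q_in−Q_out)) ln(V/V₀).
m = m₀ (V₀/V)^(Q_out/(Q_in−Q_out)) = 58.8 × (16.7/49.297)^(0.93243) = 21.431 g.

21.4 g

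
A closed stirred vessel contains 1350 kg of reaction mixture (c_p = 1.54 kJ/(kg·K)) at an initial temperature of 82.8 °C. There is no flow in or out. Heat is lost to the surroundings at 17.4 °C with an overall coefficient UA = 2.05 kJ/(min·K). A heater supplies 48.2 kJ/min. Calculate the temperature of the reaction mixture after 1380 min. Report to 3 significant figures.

51.7 °C

Unsteady energy balance on the tank contents: M c_p dT/dt = −UA(T − T_amb) + Q̇.
dT/dt = (T_ss − T)/τ with T_ss = T_amb + Q̇/UA = 17.4 + 48.2/2.05 = 40.912 °C, τ = M c_p/UA = 1350·1.54/2.05 = 1014.1 min.
T approaches T_ss exponentially: T(t) = T_ss + (T₀ − T_ss) e^(−t/τ).
T(1380) = 40.912 + (41.888)·0.25647 = 51.655 °C.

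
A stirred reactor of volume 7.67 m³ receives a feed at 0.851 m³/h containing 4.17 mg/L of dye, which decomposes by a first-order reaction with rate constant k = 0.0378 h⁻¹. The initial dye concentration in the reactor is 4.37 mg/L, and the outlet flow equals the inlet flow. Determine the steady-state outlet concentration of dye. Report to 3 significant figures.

3.11 mg/L

V dC/dt = Q(C_in − C) − k V C.
Steady state (dC/dt = 0): C_ss = Q C_in/(Q + kV) = C_in/(1 + kV/Q).
C_ss = 0.851·4.17/(0.851 + 0.0378·7.67) = 3.5487/1.1409 = 3.1103 mg/L.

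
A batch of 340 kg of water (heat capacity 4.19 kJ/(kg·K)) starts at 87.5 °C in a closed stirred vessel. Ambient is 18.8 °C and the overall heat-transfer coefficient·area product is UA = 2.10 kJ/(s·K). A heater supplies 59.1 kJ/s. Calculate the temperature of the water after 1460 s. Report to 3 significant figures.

51.7 °C

Unsteady energy balance on the tank contents: M c_p dT/dt = −UA(T − T_amb) + Q̇.
dT/dt = (T_ss − T)/τ with T_ss = T_amb + Q̇/UA = 18.8 + 59.1/2.10 = 46.943 °C, τ = M c_p/UA = 340·4.19/2.10 = 678.38 s.
Integrating: T(t) = T_ss + (T₀ − T_ss) e^(−t/τ).
T(1460) = 46.943 + (40.557)·0.11623 = 51.657 °C.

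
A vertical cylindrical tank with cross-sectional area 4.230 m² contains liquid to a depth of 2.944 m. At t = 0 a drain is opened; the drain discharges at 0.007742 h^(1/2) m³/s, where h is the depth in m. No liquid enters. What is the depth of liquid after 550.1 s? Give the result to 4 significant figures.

1.470 m

A dh/dt = −Q_out = −0.007742 √h.
This is separable: 2 d(√h)/dt = −0.007742/A, so √h = √h₀ − (0.007742/(2A)) t.
√h = √2.944 − 0.007742·550.1/(2·4.230) = 1.71581 − 0.503413 = 1.21240.
h = 1.21240² = 1.46990 m.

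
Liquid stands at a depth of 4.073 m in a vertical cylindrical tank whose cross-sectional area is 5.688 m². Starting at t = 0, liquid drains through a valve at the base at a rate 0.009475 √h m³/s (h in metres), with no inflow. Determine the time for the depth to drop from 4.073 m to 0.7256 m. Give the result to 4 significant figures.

1400 s

With no inflow, A dh/dt = −0.009475 √h.
Separate and integrate: 2(√h − √h₀) = −(0.009475/A) t.
t = 2A(√h₀ − √h)/0.009475 = 2·5.688·(√4.073 − √0.7256)/0.009475
  = 11.3760 × (2.01817 − 0.851822) / 0.009475 = 1400.35 s.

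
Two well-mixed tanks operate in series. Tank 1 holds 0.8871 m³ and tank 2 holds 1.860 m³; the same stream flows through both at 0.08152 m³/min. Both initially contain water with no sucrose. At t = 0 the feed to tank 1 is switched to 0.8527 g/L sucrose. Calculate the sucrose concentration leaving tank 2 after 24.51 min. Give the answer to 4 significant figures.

0.3776 g/L

Time constants: τᵢ = Vᵢ/Q for each well-mixed tank.
τ₁ = 0.8871/0.08152 = 10.8820 min; τ₂ = 1.860/0.08152 = 22.8165 min.
Solving the cascade with C₁(0)=C₂(0)=0 gives C₂(t) = C_in[1 − (τ₁ e^(−t/τ₁) − τ₂ e^(−t/τ₂))/(τ₁ − τ₂)].
At t = 24.51: e^(−t/τ₁) = 0.105152, e^(−t/τ₂) = 0.341563.
C₂ = 0.8527·[1 − (10.8820·0.105152 − 22.8165·0.341563)/(-11.9345)] = 0.8527·0.442875 = 0.377640 g/L.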